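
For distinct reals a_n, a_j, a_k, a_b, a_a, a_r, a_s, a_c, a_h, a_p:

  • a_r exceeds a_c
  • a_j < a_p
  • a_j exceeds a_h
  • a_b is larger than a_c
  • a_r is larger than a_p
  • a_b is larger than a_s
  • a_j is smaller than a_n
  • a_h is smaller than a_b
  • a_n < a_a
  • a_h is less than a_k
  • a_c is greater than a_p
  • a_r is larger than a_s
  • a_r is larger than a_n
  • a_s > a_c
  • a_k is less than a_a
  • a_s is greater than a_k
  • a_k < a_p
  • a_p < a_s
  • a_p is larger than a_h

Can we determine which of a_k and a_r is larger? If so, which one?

The relevant relations are a_k < a_p; a_p < a_c; a_c < a_s; a_s < a_r.
Chaining these gives a_k < a_p < a_c < a_s < a_r.
So a_r is larger.

a_r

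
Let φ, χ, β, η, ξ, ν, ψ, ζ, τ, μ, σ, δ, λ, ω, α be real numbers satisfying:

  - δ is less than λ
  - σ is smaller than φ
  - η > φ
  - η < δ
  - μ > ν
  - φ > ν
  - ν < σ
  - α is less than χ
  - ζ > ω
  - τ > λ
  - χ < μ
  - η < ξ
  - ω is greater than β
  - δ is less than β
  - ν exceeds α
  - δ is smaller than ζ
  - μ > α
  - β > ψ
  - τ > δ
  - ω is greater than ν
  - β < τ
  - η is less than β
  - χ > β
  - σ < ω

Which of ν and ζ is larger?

Link the given pairs in sequence: ν < σ; σ < φ; φ < η; η < δ; δ < β; β < ω; ω < ζ.
Chaining these gives ν < σ < φ < η < δ < β < ω < ζ.
So ν < ζ; ζ is the larger of the two.

ζ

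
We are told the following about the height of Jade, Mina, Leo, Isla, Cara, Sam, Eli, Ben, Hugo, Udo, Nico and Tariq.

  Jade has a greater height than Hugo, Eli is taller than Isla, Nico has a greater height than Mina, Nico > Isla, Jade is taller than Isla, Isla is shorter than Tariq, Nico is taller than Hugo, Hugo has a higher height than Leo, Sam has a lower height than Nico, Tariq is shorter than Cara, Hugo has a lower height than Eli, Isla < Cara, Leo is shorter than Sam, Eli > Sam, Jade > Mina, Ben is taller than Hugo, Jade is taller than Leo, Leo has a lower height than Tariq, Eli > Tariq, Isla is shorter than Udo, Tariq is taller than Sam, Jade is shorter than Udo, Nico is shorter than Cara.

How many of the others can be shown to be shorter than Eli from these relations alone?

From Eli the given relations immediately reach Hugo, Isla, Sam, Tariq.
From those, Leo — 5 in total.
Nothing else is reachable below Eli; 5 in all.

5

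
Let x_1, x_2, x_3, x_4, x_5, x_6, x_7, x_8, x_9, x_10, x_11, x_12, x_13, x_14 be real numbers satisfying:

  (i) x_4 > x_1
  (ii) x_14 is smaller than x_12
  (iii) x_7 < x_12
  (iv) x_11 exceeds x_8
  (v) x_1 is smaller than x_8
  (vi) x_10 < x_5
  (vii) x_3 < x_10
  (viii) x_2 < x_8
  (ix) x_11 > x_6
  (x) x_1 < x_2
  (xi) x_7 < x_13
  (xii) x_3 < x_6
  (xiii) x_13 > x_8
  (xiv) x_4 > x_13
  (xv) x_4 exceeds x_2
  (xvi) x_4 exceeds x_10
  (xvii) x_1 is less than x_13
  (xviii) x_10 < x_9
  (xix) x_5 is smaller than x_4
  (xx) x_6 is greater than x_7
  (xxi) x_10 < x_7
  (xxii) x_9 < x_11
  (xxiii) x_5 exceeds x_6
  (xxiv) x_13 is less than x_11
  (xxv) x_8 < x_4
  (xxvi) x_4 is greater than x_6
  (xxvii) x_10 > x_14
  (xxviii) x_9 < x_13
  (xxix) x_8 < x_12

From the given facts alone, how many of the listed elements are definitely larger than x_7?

6

The elements the relations force above x_7 are x_6, x_5, x_13, x_11, x_12, x_4 — no chain reaches any other.
That is 6.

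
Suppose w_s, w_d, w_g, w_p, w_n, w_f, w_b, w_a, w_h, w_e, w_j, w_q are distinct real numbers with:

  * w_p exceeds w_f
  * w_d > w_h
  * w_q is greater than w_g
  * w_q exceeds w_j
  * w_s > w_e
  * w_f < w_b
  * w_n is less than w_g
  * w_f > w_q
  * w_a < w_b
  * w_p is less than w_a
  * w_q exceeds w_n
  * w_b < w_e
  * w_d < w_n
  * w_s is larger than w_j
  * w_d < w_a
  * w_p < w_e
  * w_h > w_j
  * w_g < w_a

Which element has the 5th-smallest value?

w_g

Chaining the given pairs: w_j < w_h < w_d < w_n < w_g < w_q < w_f < w_p < w_a < w_b < w_e < w_s.
Counting 5 from the smallest end gives w_g.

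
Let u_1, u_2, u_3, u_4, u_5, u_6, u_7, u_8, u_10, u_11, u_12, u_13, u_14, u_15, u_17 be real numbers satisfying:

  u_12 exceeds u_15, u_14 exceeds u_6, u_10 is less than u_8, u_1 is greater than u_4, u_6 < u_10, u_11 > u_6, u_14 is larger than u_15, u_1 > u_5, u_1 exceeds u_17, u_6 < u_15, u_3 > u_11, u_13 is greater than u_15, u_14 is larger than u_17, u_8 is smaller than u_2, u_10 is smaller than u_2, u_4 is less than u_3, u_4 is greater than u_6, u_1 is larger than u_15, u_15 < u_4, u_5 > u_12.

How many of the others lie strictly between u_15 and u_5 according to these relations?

Chaining upward from u_15 reaches: u_4, u_12, u_13, u_1, u_3, u_14.
Chaining downward from u_5 reaches: u_6, u_12.
Strictly between u_15 and u_5 are those in both lists: u_12 — 1 element.

1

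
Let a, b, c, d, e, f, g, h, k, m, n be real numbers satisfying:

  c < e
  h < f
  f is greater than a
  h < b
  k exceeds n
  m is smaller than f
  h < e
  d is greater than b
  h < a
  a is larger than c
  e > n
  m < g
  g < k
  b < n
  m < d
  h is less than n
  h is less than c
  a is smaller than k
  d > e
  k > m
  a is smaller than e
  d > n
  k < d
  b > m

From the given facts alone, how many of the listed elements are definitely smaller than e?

6

Directly below e: h, c, a, n.
One step further: b (5 so far).
One step further: m (6 so far).
Nothing else is reachable below e; 6 in all.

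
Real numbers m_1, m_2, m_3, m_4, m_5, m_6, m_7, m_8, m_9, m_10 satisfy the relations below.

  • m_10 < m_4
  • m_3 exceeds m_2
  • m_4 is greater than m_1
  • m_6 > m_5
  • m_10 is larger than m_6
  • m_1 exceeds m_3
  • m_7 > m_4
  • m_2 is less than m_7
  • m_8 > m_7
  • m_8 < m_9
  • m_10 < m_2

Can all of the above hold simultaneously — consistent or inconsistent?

The single ordering m_5 < m_6 < m_10 < m_2 < m_3 < m_1 < m_4 < m_7 < m_8 < m_9 satisfies every listed relation, so no contradiction arises.

consistent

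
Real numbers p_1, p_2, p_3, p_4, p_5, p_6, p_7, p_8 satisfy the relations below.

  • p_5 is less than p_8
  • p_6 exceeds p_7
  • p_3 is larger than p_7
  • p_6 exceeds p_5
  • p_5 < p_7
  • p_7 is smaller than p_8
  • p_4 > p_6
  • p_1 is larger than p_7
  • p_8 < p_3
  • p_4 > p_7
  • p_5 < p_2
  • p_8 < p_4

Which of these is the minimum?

p_5

p_7 is not least since p_5 < p_7; p_8 is not least since p_7 < p_8; p_6 is not least since p_5 < p_6; p_1 is not least since p_7 < p_1; p_3 is not least since p_7 < p_3; p_4 is not least since p_8 < p_4; p_2 is not least since p_5 < p_2.
Only p_5 has nothing below it, so p_5 is the minimum.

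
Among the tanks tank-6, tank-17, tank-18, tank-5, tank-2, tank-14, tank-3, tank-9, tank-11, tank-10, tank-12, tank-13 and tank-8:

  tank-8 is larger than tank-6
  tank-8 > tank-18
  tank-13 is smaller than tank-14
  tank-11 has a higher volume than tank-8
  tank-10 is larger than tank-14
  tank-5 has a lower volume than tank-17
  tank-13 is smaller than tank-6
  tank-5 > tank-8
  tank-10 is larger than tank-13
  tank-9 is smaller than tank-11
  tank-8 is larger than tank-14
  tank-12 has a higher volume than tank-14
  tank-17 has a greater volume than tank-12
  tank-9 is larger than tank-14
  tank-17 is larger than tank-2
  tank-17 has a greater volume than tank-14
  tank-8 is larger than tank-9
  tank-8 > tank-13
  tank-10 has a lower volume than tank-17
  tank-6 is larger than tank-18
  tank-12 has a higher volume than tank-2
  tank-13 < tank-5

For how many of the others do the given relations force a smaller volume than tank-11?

6

The elements the relations force below tank-11 are tank-13, tank-18, tank-6, tank-14, tank-9, tank-8 — no chain reaches any other.
That is 6.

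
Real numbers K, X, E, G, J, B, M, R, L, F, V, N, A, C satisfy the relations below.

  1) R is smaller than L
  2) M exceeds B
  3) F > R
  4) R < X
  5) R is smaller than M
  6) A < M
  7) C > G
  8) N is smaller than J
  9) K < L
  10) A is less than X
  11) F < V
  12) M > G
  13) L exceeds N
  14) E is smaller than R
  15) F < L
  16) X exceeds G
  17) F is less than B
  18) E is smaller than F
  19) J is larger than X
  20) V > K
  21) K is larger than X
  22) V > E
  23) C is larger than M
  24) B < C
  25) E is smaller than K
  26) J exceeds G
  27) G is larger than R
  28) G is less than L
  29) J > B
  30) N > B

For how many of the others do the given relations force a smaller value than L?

The elements the relations force below L are E, R, A, F, G, B, X, N, K — no chain reaches any other.
That is 9.

9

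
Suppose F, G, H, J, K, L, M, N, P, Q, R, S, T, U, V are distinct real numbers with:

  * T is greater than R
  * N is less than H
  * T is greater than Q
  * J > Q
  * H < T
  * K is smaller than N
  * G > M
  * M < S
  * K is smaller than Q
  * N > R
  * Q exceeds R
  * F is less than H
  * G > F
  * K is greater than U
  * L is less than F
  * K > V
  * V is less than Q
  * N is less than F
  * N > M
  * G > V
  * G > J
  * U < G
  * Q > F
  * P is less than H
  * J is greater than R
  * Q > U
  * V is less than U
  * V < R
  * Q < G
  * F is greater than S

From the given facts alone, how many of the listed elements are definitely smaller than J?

10

From J the given relations immediately reach R, Q.
From those, V, U, K, F — 6 in total.
From those, S, N, L — 9 in total.
From those, M — 10 in total.
No other element is forced below J by the given relations, so the count is 10.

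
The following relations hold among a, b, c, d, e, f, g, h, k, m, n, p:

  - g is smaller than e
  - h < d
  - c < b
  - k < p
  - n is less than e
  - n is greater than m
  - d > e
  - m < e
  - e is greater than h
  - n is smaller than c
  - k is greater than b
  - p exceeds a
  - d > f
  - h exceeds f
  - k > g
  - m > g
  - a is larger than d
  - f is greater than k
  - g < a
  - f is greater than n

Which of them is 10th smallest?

The consecutive relations fix a unique order: g < m < n < c < b < k < f < h < e < d < a < p.
The 10th smallest is d.

d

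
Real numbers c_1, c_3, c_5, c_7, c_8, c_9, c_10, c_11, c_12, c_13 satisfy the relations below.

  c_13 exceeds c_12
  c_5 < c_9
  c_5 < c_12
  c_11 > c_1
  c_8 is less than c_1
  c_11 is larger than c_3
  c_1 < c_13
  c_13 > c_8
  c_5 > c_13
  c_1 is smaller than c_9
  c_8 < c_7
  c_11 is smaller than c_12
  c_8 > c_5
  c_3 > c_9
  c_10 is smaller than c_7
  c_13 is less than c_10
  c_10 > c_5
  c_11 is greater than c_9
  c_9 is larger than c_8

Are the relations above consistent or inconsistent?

inconsistent

Chaining the given relations yields c_5 < c_8 < c_1 < c_9 < c_3 < c_11 < c_12 < c_13, so c_5 < c_13. But one relation states c_13 < c_5. These cannot both hold.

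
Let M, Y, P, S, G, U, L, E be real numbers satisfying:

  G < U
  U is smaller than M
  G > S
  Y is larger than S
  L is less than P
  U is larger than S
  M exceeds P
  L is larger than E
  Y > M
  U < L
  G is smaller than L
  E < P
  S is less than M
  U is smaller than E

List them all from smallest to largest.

The consecutive links are each given: S < G; G < U; U < E; E < L; L < P; P < M; M < Y.

S < G < U < E < L < P < M < Y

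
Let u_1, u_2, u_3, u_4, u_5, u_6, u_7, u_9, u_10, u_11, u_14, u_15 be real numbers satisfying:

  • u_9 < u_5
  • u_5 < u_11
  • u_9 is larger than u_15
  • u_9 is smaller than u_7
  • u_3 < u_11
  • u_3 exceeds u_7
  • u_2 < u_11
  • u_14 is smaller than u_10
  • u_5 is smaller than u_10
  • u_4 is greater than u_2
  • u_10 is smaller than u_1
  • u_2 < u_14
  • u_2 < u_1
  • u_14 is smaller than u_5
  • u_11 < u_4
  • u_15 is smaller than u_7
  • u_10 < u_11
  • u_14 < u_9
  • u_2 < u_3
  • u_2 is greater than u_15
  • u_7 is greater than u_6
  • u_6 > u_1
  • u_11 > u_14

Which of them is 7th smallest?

u_1

The consecutive relations fix a unique order: u_15 < u_2 < u_14 < u_9 < u_5 < u_10 < u_1 < u_6 < u_7 < u_3 < u_11 < u_4.
The 7th smallest is u_1.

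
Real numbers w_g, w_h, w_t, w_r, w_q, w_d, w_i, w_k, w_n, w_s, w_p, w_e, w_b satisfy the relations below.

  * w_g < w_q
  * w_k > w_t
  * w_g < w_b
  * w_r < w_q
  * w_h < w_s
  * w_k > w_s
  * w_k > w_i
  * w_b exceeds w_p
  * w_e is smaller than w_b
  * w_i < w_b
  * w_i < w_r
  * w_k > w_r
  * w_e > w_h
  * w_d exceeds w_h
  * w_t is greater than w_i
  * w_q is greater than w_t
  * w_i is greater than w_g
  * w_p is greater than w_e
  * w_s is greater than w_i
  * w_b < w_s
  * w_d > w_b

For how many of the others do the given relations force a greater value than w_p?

4

The elements the relations force above w_p are w_b, w_d, w_s, w_k — no chain reaches any other.
That is 4.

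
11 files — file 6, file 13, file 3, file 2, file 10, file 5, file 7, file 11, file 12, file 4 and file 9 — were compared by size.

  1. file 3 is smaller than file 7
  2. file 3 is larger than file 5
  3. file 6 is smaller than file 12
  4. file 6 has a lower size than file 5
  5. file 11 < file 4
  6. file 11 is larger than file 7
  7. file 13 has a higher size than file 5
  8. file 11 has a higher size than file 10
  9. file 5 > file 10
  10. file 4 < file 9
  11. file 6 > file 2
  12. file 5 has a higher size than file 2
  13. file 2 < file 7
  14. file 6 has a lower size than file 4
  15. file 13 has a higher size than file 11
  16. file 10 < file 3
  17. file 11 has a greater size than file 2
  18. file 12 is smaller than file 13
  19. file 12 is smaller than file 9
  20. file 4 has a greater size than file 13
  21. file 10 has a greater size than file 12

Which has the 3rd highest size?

file 13

Piecing the relations together gives one ordering: file 2 < file 6 < file 12 < file 10 < file 5 < file 3 < file 7 < file 11 < file 13 < file 4 < file 9.
Counting 3 from the largest end gives file 13.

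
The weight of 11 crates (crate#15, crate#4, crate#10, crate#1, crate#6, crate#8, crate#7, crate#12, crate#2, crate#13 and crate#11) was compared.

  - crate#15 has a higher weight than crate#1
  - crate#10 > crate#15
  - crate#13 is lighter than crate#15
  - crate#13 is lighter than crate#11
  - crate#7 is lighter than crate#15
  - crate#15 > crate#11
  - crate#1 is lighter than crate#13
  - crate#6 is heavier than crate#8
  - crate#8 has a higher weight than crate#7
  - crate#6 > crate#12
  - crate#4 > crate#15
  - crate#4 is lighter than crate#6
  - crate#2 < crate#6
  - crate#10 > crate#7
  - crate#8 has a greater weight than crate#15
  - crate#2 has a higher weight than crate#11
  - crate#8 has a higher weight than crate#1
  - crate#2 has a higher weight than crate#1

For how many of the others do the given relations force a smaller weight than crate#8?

5

Directly below crate#8: crate#1, crate#7, crate#15.
One step further: crate#13, crate#11 (5 so far).
No other element is forced below crate#8 by the given relations, so the count is 5.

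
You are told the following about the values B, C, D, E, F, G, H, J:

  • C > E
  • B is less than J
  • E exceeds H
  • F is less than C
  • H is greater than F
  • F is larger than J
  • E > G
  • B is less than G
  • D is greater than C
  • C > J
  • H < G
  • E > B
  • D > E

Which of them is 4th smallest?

Piecing the relations together gives one ordering: B < J < F < H < G < E < C < D.
Counting 4 from the smallest end gives H.

H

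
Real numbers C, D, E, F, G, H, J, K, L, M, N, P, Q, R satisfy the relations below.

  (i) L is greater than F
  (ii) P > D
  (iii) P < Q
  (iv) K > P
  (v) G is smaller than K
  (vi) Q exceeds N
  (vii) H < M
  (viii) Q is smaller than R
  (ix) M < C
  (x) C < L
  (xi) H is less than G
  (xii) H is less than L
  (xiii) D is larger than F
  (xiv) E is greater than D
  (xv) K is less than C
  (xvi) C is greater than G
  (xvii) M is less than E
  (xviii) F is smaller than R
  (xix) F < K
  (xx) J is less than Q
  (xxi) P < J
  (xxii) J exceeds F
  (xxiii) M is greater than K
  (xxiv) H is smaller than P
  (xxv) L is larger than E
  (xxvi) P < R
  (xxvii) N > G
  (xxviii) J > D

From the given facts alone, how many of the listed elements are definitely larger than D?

9

Directly above D: P, J, E.
One step further: K, Q, R, L (7 so far).
One step further: M, C (9 so far).
Nothing else is reachable above D; 9 in all.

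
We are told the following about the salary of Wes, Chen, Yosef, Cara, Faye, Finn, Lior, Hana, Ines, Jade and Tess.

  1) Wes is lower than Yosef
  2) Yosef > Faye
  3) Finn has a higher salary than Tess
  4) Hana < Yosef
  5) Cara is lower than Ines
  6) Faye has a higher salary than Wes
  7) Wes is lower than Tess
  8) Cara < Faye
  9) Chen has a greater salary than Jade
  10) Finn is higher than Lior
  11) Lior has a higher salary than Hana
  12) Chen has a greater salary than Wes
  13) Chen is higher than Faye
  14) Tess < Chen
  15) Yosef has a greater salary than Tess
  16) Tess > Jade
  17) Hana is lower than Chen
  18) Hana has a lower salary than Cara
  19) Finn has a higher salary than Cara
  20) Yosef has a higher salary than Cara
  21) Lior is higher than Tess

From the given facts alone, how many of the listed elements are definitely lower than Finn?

6

Directly below Finn: Cara, Tess, Lior.
One step further: Jade, Wes, Hana (6 so far).
No other element is forced below Finn by the given relations, so the count is 6.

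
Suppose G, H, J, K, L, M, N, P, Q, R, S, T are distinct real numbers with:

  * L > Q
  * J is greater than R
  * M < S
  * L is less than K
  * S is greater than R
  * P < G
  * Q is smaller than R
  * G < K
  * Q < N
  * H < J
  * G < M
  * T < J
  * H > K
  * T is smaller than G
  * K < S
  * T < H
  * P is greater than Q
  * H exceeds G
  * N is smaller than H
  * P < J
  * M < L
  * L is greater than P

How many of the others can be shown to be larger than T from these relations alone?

Directly above T: G, H, J.
One step further: M, K (5 so far).
One step further: L, S (7 so far).
Nothing else is reachable above T; 7 in all.

7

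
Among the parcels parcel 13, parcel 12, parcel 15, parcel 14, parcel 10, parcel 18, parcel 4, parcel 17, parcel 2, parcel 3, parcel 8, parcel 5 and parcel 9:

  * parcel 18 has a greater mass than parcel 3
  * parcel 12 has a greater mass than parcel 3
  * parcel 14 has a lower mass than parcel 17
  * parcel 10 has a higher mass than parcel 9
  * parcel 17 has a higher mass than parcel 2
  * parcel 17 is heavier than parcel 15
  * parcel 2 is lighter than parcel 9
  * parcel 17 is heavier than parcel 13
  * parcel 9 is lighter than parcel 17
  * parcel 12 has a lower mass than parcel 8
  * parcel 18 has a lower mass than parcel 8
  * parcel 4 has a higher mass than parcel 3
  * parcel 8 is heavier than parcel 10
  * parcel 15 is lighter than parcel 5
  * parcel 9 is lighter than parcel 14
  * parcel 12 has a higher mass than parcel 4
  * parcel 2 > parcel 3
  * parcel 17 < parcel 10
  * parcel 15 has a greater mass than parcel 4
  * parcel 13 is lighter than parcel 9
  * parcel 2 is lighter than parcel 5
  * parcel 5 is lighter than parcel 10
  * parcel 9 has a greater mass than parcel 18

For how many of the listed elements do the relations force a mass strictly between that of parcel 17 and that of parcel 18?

The relations place parcel 18 below parcel 17. An element lies strictly between them when it is forced above parcel 18 and also forced below parcel 17.
Above parcel 18: {parcel 9, parcel 14, parcel 10, parcel 8}. Below parcel 17: {parcel 3, parcel 4, parcel 2, parcel 15, parcel 13, parcel 9, parcel 14}.
Intersection: {parcel 9, parcel 14} — 2.

2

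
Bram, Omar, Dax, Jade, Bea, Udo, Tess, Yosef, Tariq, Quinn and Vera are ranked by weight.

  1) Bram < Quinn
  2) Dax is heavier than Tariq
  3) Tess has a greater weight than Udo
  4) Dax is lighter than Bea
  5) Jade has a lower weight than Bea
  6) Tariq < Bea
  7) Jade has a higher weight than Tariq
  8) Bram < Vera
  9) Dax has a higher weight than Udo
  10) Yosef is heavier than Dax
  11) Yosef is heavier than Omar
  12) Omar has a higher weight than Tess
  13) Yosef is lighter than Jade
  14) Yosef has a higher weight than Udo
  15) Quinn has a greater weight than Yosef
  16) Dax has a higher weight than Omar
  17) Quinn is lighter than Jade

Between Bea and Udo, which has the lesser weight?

Udo

Link the given pairs in sequence: Udo < Tess; Tess < Omar; Omar < Dax; Dax < Yosef; Yosef < Quinn; Quinn < Jade; Jade < Bea.
Together: Udo < Tess < Omar < Dax < Yosef < Quinn < Jade < Bea.
So Udo < Bea; Udo is the lighter of the two.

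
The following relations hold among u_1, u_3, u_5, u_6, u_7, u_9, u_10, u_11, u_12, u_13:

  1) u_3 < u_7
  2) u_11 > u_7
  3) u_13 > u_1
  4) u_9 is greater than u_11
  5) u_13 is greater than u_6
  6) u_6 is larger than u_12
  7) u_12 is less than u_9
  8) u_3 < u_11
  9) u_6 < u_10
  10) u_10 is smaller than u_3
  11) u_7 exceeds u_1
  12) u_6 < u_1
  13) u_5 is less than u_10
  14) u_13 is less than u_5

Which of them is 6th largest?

Chaining the given pairs: u_12 < u_6 < u_1 < u_13 < u_5 < u_10 < u_3 < u_7 < u_11 < u_9.
The 6th largest is u_5.

u_5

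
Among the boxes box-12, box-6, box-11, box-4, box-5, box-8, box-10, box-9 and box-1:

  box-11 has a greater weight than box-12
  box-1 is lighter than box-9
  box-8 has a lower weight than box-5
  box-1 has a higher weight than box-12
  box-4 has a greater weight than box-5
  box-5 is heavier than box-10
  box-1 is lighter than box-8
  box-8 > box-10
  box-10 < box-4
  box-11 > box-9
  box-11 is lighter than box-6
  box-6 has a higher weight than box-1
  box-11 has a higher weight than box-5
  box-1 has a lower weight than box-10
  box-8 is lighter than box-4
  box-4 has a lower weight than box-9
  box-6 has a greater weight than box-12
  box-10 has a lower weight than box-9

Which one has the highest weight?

box-6

box-12 is not greatest since box-12 < box-1; box-1 is not greatest since box-1 < box-10; box-10 is not greatest since box-10 < box-5; box-8 is not greatest since box-8 < box-5; box-5 is not greatest since box-5 < box-4; box-4 is not greatest since box-4 < box-9; box-9 is not greatest since box-9 < box-11; box-11 is not greatest since box-11 < box-6.
Only box-6 has nothing above it, so box-6 is the highest weight.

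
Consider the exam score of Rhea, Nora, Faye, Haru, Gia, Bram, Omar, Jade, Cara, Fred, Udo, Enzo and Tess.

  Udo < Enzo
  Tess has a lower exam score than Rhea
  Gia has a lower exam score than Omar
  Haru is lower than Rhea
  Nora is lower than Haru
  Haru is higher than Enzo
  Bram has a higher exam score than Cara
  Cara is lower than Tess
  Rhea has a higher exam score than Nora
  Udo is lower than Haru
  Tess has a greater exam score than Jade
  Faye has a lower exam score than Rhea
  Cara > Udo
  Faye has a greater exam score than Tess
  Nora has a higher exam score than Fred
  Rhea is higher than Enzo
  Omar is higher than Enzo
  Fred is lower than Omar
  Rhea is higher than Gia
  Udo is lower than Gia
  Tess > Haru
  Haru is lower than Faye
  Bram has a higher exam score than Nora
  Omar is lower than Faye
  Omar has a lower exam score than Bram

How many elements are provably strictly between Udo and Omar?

2

Chaining upward from Udo reaches: Gia, Enzo, Cara, Haru, Bram, Tess, Faye, Rhea.
Chaining downward from Omar reaches: Gia, Fred, Enzo.
Strictly between Udo and Omar are those in both lists: Gia, Enzo — 2 elements.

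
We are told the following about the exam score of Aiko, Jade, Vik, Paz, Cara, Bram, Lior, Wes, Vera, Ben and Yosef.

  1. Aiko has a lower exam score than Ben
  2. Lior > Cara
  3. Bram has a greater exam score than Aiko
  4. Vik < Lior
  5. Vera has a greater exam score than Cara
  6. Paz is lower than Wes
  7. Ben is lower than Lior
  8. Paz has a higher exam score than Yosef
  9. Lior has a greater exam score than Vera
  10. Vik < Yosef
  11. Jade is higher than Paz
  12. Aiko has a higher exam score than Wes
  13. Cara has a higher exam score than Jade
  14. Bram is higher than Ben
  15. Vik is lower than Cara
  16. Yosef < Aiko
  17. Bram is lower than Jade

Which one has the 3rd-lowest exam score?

Paz

The consecutive relations fix a unique order: Vik < Yosef < Paz < Wes < Aiko < Ben < Bram < Jade < Cara < Vera < Lior.
The 3rd smallest is Paz.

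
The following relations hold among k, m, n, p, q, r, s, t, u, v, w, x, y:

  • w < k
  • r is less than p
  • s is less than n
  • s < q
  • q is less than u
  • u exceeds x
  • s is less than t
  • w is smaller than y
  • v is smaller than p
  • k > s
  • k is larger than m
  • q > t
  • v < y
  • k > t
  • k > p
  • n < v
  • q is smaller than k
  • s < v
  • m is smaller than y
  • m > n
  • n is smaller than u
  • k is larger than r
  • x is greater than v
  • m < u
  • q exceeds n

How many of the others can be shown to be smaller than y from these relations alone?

5

Directly below y: v, m, w.
One step further: s, n (5 so far).
Nothing else is reachable below y; 5 in all.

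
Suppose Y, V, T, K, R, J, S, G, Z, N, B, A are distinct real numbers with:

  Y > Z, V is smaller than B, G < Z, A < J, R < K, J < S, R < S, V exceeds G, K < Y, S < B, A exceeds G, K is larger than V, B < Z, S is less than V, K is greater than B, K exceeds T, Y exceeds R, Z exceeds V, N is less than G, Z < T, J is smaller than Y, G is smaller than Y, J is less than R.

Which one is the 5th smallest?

R

Piecing the relations together gives one ordering: N < G < A < J < R < S < V < B < Z < T < K < Y.
Counting 5 from the smallest end gives R.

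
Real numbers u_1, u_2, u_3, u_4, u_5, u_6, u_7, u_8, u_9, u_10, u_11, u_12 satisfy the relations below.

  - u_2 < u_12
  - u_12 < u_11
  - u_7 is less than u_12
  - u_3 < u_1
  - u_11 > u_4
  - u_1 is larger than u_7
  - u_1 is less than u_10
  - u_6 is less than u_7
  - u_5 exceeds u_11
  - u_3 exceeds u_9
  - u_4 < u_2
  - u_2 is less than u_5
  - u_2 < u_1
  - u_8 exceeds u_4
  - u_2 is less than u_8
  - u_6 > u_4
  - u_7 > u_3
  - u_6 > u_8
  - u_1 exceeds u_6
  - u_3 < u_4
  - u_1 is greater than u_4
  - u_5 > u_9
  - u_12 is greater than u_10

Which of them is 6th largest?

The consecutive relations fix a unique order: u_9 < u_3 < u_4 < u_2 < u_8 < u_6 < u_7 < u_1 < u_10 < u_12 < u_11 < u_5.
The 6th largest is u_7.

u_7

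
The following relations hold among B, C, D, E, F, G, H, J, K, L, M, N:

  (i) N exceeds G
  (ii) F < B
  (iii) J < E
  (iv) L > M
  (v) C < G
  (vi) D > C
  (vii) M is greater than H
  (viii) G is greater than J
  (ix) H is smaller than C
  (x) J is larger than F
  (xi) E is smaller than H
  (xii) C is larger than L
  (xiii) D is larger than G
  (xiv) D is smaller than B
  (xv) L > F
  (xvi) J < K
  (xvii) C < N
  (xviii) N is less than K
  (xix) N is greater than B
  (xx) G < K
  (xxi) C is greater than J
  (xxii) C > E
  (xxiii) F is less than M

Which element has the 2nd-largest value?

The consecutive relations fix a unique order: F < J < E < H < M < L < C < G < D < B < N < K.
The 2nd largest is N.

N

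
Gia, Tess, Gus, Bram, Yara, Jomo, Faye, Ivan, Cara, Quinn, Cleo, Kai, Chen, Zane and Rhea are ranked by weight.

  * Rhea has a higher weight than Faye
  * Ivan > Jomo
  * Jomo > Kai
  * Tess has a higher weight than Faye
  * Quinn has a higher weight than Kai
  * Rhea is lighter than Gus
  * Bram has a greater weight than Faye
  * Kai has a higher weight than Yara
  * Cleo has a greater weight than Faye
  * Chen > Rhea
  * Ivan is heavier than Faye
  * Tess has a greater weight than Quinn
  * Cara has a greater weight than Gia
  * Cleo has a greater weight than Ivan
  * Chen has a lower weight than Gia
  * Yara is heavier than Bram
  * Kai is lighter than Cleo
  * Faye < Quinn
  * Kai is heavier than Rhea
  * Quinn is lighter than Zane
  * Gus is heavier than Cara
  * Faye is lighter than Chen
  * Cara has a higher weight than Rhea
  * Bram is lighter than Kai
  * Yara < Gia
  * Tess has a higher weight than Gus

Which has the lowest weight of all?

Chaining upward from Faye: directly above it, Rhea, Chen, Bram, Quinn, Ivan, Tess, Cleo; then Yara, Kai, Gia, Cara, Gus, Zane; then Jomo.
That covers every other element, and nothing is given below Faye, so Faye is the lowest weight.

Faye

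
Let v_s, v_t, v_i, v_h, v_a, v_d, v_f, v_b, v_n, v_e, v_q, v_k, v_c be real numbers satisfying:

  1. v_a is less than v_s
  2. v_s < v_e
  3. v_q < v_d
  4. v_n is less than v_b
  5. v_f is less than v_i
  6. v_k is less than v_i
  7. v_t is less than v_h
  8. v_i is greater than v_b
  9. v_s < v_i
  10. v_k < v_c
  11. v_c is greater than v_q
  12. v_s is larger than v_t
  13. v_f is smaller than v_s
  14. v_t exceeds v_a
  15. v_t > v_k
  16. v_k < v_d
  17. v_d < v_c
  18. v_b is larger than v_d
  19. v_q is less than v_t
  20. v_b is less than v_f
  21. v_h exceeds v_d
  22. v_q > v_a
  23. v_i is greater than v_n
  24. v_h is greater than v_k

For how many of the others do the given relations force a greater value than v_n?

The elements the relations force above v_n are v_b, v_f, v_s, v_i, v_e — no chain reaches any other.
That is 5.

5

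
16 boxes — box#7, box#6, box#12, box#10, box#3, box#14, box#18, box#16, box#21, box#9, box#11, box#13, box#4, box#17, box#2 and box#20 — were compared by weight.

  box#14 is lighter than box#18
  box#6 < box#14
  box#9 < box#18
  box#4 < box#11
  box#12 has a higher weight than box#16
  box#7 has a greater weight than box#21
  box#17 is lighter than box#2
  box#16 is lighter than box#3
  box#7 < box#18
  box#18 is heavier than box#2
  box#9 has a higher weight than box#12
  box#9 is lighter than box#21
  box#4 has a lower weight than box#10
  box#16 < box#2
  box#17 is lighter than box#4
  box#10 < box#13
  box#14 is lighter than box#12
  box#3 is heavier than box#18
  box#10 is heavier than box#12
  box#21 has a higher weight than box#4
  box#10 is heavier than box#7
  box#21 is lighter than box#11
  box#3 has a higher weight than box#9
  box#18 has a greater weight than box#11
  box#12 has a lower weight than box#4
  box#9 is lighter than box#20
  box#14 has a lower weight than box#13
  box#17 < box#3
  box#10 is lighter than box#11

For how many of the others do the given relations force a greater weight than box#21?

6

Directly above box#21: box#7, box#11.
One step further: box#10, box#18 (4 so far).
One step further: box#13, box#3 (6 so far).
Nothing else is reachable above box#21; 6 in all.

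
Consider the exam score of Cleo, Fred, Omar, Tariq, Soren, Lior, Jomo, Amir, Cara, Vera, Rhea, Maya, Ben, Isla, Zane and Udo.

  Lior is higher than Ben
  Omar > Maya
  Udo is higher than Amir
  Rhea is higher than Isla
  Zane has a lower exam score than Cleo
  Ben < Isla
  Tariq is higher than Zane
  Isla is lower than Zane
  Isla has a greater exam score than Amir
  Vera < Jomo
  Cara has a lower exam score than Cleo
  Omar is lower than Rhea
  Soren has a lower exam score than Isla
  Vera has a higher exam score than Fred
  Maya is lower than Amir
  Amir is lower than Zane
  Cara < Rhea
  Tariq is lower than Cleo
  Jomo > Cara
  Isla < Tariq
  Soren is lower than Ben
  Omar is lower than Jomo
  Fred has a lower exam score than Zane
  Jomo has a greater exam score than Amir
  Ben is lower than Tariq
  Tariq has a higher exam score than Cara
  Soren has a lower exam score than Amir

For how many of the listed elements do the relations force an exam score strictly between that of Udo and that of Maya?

1

Chaining upward from Maya reaches: Omar, Amir, Jomo, Isla, Zane, Tariq, Cleo, Rhea.
Chaining downward from Udo reaches: Soren, Amir.
Strictly between Maya and Udo are those in both lists: Amir — 1 element.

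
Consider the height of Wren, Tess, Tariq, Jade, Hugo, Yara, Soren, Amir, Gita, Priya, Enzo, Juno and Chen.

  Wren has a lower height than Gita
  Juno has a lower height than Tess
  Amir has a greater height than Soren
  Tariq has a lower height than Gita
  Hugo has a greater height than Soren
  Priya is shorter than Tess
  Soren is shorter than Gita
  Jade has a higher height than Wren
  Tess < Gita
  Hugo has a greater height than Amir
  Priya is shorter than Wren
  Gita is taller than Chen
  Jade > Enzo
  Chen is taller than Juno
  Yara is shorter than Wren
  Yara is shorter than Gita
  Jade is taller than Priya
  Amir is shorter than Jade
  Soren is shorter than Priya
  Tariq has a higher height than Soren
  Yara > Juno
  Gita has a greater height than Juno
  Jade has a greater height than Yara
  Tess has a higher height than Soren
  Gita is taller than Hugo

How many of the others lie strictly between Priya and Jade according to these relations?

Chaining upward from Priya reaches: Wren, Tess, Gita.
Chaining downward from Jade reaches: Soren, Amir, Juno, Yara, Wren, Enzo.
Strictly between Priya and Jade are those in both lists: Wren — 1 element.

1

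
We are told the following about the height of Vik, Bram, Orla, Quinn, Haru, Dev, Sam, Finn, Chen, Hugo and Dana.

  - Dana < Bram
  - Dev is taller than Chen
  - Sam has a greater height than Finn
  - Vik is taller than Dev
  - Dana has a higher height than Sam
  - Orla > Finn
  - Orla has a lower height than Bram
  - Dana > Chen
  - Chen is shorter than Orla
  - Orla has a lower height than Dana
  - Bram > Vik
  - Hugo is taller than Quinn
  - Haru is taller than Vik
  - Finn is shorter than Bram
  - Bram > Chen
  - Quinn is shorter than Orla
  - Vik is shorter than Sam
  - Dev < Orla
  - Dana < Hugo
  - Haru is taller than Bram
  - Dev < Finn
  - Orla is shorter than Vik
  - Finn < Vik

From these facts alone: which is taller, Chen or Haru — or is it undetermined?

Haru

Chen < Dev and Dev < Finn give Chen < Finn.
Then Finn < Orla extends the chain to Orla.
Then Orla < Vik extends the chain to Vik.
With Vik < Sam: Chen < Dev < Finn < Orla < Vik < Sam.
With Sam < Dana: Chen < Dev < Finn < Orla < Vik < Sam < Dana.
Then Dana < Bram extends the chain to Bram.
Then Bram < Haru extends the chain to Haru.
So Haru is taller.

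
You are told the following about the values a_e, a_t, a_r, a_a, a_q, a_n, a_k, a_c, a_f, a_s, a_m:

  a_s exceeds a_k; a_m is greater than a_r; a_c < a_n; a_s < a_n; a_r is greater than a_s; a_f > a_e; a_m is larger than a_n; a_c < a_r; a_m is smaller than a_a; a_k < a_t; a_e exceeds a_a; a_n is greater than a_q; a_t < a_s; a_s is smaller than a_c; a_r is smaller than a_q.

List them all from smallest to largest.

Nothing is placed below a_k, so it is least; from there a_k < a_t; a_t < a_s; a_s < a_c; a_c < a_r; a_r < a_q; a_q < a_n; a_n < a_m; a_m < a_a; a_a < a_e; a_e < a_f, each given directly.

a_k < a_t < a_s < a_c < a_r < a_q < a_n < a_m < a_a < a_e < a_f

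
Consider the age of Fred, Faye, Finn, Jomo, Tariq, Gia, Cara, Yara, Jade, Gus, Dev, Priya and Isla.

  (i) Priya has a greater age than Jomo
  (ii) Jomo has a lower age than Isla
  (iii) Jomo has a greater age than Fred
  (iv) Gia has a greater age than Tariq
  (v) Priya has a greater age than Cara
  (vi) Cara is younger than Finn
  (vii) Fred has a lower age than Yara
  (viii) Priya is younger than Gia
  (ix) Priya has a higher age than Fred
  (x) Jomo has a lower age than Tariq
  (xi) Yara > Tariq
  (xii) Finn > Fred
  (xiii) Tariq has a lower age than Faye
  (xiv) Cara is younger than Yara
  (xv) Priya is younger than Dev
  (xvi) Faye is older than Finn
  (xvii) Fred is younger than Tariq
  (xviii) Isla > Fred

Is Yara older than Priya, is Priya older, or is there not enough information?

Following every chain through Priya: above Priya we get Gia, Dev; below Priya we get Cara, Fred, Jomo.
Yara is not reached, and no chain runs the other way from Yara to Priya.
So the given relations leave the order of Priya and Yara undetermined.

undetermined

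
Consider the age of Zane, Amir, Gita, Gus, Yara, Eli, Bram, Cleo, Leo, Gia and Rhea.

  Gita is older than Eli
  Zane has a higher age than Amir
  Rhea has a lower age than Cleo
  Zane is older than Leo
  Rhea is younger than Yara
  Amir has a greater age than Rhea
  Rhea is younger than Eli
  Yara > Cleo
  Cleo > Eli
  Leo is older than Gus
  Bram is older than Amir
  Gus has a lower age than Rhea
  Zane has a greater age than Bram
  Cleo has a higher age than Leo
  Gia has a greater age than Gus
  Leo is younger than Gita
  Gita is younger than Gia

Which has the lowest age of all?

Gus

Leo is not least since Gus < Leo; Rhea is not least since Gus < Rhea; Eli is not least since Rhea < Eli; Gita is not least since Eli < Gita; Cleo is not least since Leo < Cleo; Amir is not least since Rhea < Amir; Gia is not least since Gus < Gia; Yara is not least since Cleo < Yara; Bram is not least since Amir < Bram; Zane is not least since Bram < Zane.
Only Gus has nothing below it, so Gus is the lowest age.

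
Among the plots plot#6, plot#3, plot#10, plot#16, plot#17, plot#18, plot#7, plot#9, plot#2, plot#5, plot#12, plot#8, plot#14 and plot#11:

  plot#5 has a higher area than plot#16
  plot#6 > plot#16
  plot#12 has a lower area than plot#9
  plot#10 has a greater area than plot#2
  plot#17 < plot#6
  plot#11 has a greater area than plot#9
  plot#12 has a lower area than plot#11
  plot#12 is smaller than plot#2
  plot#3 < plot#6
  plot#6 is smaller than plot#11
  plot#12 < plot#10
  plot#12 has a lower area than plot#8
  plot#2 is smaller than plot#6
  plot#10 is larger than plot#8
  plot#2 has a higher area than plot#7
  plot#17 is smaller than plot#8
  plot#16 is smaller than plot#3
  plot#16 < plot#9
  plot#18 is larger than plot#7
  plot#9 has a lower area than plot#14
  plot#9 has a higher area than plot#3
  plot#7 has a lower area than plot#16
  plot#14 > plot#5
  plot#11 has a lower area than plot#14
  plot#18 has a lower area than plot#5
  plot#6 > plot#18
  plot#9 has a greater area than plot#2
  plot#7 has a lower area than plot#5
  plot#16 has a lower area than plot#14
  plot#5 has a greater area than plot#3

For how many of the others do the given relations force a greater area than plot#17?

5

From plot#17 the given relations immediately reach plot#8, plot#6.
From those, plot#11, plot#10 — 4 in total.
From those, plot#14 — 5 in total.
Nothing else is reachable above plot#17; 5 in all.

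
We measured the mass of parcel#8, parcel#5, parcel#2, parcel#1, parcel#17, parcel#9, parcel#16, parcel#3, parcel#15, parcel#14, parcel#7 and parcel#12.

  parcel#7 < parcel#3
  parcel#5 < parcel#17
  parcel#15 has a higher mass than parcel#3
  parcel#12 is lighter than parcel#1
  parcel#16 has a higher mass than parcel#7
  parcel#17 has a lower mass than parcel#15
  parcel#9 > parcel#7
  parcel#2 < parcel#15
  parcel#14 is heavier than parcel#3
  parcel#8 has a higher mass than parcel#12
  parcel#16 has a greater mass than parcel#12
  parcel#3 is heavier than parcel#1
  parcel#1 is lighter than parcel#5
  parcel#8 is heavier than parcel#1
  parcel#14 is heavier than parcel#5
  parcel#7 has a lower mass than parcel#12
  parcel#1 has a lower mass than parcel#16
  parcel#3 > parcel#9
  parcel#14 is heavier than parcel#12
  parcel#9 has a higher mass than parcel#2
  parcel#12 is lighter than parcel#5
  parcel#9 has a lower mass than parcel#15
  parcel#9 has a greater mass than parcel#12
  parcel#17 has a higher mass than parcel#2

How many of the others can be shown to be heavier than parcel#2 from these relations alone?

5

From parcel#2 the given relations immediately reach parcel#9, parcel#17, parcel#15.
From those, parcel#3 — 4 in total.
From those, parcel#14 — 5 in total.
No other element is forced above parcel#2 by the given relations, so the count is 5.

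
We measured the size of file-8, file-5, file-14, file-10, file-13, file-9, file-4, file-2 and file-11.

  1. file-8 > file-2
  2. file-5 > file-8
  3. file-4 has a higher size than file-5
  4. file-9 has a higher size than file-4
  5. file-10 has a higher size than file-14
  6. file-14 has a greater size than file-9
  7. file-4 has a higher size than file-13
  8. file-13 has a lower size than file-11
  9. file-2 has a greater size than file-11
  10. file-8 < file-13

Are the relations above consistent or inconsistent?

inconsistent

We have file-8 < file-13 stated directly, yet also file-13 < file-11 < file-2 < file-8 by chaining the others — so file-13 < file-8. Contradiction.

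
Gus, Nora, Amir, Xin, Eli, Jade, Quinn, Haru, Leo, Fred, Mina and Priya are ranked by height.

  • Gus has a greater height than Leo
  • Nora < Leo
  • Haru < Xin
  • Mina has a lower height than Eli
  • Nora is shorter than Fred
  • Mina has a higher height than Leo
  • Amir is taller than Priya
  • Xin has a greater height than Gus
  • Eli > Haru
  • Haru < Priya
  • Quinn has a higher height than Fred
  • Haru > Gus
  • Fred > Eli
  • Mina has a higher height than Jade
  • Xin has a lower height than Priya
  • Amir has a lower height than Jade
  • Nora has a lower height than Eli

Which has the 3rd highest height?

Chaining the given pairs: Nora < Leo < Gus < Haru < Xin < Priya < Amir < Jade < Mina < Eli < Fred < Quinn.
Counting 3 from the largest end gives Eli.

Eli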